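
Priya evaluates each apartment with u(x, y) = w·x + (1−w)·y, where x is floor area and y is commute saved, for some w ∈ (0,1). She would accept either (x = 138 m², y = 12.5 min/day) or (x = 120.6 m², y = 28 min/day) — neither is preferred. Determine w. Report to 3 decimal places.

Equating utilities: w·138 + (1−w)·12.5 = w·120.6 + (1−w)·28.
Rearranging, 17.4·w − 15.5·(1−w) = 0.
Hence w = 15.5/(17.4+15.5) = 15.5/32.9 = 0.471.

w = 0.471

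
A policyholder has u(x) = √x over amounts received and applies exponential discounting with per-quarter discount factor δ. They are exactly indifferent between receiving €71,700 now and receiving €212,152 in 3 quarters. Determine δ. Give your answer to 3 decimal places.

δ ≈ 0.835

Indifference means u(71700) = δ^3 · u(212152), so δ^3 = u(71700)/u(212152).
Since u(x) = √x, δ^3 = √(71700/212152) = 0.58135.
Hence δ = (0.58135)^(1/3) = 0.83460.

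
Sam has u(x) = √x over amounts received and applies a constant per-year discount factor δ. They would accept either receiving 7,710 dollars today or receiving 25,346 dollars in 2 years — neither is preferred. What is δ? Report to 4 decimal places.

The payoff in 2 years is discounted by δ^2, so u(7710) = δ^2·u(25346) and δ^2 = u(7710)/u(25346).
Since u(x) = √x, δ^2 = √(7710/25346) = 0.55153.
Taking the square root: δ = 0.55153^(1/2) ≈ 0.7427.

δ ≈ 0.7427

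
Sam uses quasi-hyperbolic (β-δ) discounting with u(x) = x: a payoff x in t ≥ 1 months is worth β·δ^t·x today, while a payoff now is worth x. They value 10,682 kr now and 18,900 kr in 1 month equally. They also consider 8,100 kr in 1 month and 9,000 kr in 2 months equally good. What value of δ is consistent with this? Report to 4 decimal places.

δ ≈ 0.9000

From the later pair, β·δ^1·8100 = β·δ^2·9000; dividing through, δ = 8100/9000 = 0.90000.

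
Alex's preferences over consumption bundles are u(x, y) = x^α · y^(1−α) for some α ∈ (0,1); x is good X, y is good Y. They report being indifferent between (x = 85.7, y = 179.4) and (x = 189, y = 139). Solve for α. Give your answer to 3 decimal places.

Set the two utilities equal: 85.7^α·179.4^(1−α) = 189^α·139^(1−α).
Rearrange to (85.7/189)^α = (139/179.4)^(1−α) and take logs: α·-0.790894 = (1−α)·-0.255144.
So α/(1−α) = (-0.255144)/(-0.790894) = 0.322602, and α = 0.322602/1.322602 ≈ 0.244.

α ≈ 0.244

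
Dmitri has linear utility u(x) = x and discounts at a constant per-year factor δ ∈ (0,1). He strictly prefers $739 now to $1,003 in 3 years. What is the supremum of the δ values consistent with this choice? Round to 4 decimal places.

The preference means 739 > δ^3·1003.
Dividing by 1003: δ^3 < 0.73679. Both sides are positive, so the cube root keeps the direction.
δ < 0.73679^(1/3) = 0.9032.

δ < 0.9032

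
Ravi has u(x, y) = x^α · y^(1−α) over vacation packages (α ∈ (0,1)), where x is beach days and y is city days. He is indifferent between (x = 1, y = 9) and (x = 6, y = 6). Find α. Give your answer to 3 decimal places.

α ≈ 0.185

Indifference: 1^α · 9^(1−α) = 6^α · 6^(1−α).
Taking logs: α·ln 1 + (1−α)·ln 9 = α·ln 6 + (1−α)·ln 6, i.e. α·-1.791759 = (1−α)·-0.405465.
Thus α·(-2.197224) = -0.405465, so α = -0.405465/-2.197224 ≈ 0.185.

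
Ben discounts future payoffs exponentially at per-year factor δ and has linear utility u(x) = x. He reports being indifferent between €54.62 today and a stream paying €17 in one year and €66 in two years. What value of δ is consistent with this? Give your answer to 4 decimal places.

δ ≈ 0.7900

Present value of the stream is 17·δ + 66·δ². Indifference gives 17δ + 66δ² = 54.62.
Rearranged: 66δ² + 17δ − 54.62 = 0.
δ = (−17 + √(17² + 4·66·54.62)) / (2·66) = (−17 + √14708.68) / 132 ≈ 0.7900.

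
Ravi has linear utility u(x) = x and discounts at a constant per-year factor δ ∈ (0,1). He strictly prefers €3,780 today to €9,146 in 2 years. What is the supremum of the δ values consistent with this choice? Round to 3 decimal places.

Comparing present values: 3780 > δ^2·9146.
Dividing by 9146: δ^2 < 0.41330. Both sides are positive, so the square root keeps the direction.
δ < (3780/9146)^(1/2) ≈ 0.643.

δ < 0.643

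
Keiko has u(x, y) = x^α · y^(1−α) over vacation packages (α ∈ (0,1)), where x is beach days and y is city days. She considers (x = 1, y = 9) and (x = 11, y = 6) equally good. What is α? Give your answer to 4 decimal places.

The Cobb–Douglas utilities coincide, so 1^α·9^(1−α) = 11^α·6^(1−α).
Rearrange to (1/11)^α = (6/9)^(1−α) and take logs: α·-2.3978953 = (1−α)·-0.4054651.
Thus α·(-2.8033604) = -0.4054651, so α = -0.4054651/-2.8033604 ≈ 0.1446.

α ≈ 0.1446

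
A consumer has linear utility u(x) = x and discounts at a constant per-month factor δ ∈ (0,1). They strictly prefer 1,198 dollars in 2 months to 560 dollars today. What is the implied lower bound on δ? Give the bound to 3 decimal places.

Under u(x) = x this choice says 560 < δ^2·1198.
Dividing by 1198: δ^2 > 0.46745. Both sides are positive, so the square root keeps the direction.
δ > 0.46745^(1/2) = 0.684.

δ > 0.684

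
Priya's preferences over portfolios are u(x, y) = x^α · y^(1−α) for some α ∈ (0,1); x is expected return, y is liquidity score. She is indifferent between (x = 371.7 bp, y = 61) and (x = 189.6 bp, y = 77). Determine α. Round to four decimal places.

Set the two utilities equal: 371.7^α·61^(1−α) = 189.6^α·77^(1−α).
Rearrange to (371.7/189.6)^α = (77/61)^(1−α) and take logs: α·0.6731705 = (1−α)·0.2329316.
So α/(1−α) = (0.2329316)/(0.6731705) = 0.3460217, and α = 0.3460217/1.3460217 ≈ 0.2571.

α ≈ 0.2571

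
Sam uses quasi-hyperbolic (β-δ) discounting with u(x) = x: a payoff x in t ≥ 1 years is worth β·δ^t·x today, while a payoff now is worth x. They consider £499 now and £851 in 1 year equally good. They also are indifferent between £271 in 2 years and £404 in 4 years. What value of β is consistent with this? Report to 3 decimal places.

Both payoffs in the second observation are in the future, so β drops out: δ^2·271 = δ^4·404 ⇒ δ^2 = 271/404 = 0.67079, so δ = 0.81902.
Now use the now-vs-future pair: 499 = β·δ·851 gives β = 499/(0.81902·851) ≈ 0.716.

β ≈ 0.716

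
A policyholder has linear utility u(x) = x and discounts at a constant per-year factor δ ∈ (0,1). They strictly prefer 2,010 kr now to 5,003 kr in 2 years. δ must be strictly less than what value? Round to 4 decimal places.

δ < 0.6338

Under u(x) = x this choice says 2010 > δ^2·5003.
So δ^2 < 2010/5003 = 0.40176; taking the square root of both positive sides preserves the inequality.
δ < (2010/5003)^(1/2) ≈ 0.6338.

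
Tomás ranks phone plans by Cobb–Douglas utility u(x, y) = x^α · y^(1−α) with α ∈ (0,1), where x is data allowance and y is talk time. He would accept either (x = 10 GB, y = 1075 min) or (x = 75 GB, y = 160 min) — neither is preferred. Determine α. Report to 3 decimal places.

The Cobb–Douglas utilities coincide, so 10^α·1075^(1−α) = 75^α·160^(1−α).
Taking logs: α·ln 10 + (1−α)·ln 1075 = α·ln 75 + (1−α)·ln 160, i.e. α·-2.014903 = (1−α)·-1.904902.
Thus α·(-3.919805) = -1.904902, so α = -1.904902/-3.919805 ≈ 0.486.

α ≈ 0.486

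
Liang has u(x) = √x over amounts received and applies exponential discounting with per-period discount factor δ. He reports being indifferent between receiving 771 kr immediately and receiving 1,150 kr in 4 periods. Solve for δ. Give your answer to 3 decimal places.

Equating discounted utilities: u(771) = δ^4·u(1150) ⇒ δ^4 = u(771)/u(1150).
Since u(x) = √x, δ^4 = √(771/1150) = 0.81880.
Hence δ = (0.81880)^(1/4) = 0.95125.

δ ≈ 0.951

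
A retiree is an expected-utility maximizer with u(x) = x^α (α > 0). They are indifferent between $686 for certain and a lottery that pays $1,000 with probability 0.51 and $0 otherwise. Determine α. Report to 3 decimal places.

Since u(0) = 0, the lottery's EU is 0.51·1000^α.
Setting u(686) equal to that: 686^α = 0.51·1000^α ⇒ (686/1000)^α = 0.51.
α = ln(0.51) / ln(686/1000) = -0.673345/-0.376878 ≈ 1.787.

α ≈ 1.787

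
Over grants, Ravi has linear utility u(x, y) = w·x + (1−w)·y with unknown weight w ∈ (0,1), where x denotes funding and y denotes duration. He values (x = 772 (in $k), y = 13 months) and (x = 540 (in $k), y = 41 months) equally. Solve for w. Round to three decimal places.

Equating utilities: w·772 + (1−w)·13 = w·540 + (1−w)·41.
Rearranging, 232·w − 28·(1−w) = 0.
Hence w = 28/(232+28) = 28/260 = 0.108.

w = 0.108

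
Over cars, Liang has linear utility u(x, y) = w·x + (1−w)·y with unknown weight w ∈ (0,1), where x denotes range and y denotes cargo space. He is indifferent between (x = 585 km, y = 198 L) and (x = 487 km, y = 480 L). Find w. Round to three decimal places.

Equating utilities: w·585 + (1−w)·198 = w·487 + (1−w)·480.
Rearranging, 98·w − 282·(1−w) = 0.
The marginal rate of substitution is 282/98, so w = 282/(98+282) = 0.742.

w = 0.742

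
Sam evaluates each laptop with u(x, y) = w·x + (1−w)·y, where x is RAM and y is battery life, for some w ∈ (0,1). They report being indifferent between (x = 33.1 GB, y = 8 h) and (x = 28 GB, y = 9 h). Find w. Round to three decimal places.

u(33.1,8) = u(28,9) means w·33.1 + (1−w)·8 = w·28 + (1−w)·9.
Rearranging, 5.1·w − 1·(1−w) = 0.
Hence w = 1/(5.1+1) = 1/6.1 = 0.164.

w = 0.164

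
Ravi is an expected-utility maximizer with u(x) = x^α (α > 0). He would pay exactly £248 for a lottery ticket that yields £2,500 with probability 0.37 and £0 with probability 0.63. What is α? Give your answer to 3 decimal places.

α ≈ 0.430

The lottery's expected utility is 0.37·u(2500) + 0.63·u(0) = 0.37·2500^α (since u(0) = 0 for α > 0).
Setting u(248) equal to that: 248^α = 0.37·2500^α ⇒ (248/2500)^α = 0.37.
Take logs: α = ln 0.37 / ln(248/2500) ≈ 0.43030.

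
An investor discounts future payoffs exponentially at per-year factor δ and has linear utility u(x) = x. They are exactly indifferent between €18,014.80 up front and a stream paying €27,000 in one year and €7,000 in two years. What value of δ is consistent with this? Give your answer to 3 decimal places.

δ ≈ 0.580

The stream is worth 27000δ + 7000δ² today, so 27000δ + 7000δ² = 18014.80.
So 7000δ² + 27000δ − 18014.80 = 0.
δ = (−27000 + √(27000² + 4·7000·18014.80)) / (2·7000) = (−27000 + √1233414400.00) / 14000 ≈ 0.580.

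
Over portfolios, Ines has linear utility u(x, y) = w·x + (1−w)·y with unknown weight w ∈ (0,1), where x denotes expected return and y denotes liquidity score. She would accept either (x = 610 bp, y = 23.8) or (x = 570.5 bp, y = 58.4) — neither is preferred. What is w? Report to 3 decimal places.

w = 0.467

Equating utilities: w·610 + (1−w)·23.8 = w·570.5 + (1−w)·58.4.
Rearranging, 39.5·w − 34.6·(1−w) = 0.
Hence w = 34.6/(39.5+34.6) = 34.6/74.1 = 0.467.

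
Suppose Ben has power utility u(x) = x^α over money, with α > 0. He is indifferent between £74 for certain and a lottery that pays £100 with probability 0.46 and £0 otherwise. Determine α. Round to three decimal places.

α ≈ 2.579

The lottery's expected utility is 0.46·u(100) + 0.54·u(0) = 0.46·100^α (since u(0) = 0 for α > 0).
Setting u(74) equal to that: 74^α = 0.46·100^α ⇒ (74/100)^α = 0.46.
Taking logs: α·ln(74/100) = ln(0.46), so α = -0.776529 / -0.301105 ≈ 2.579.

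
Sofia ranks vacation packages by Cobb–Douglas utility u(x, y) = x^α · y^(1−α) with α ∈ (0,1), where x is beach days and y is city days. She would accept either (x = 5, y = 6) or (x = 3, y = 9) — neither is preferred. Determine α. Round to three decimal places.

α ≈ 0.443

Set the two utilities equal: 5^α·6^(1−α) = 3^α·9^(1−α).
Rearrange to (5/3)^α = (9/6)^(1−α) and take logs: α·0.510826 = (1−α)·0.405465.
So α/(1−α) = (0.405465)/(0.510826) = 0.793744, and α = 0.793744/1.793744 ≈ 0.443.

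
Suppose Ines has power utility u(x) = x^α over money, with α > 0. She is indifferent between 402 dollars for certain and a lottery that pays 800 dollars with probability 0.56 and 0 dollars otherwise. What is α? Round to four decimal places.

Since u(0) = 0, the lottery's EU is 0.56·800^α.
Indifference: 402^α = 0.56·800^α, so (402/800)^α = 0.56.
Take logs: α = ln 0.56 / ln(402/800) ≈ 0.842564.

α ≈ 0.8426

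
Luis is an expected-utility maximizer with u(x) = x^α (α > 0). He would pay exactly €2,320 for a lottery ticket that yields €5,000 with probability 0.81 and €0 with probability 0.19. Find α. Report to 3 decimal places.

α ≈ 0.274

Since u(0) = 0, the lottery's EU is 0.81·5000^α.
Setting u(2320) equal to that: 2320^α = 0.81·5000^α ⇒ (2320/5000)^α = 0.81.
Taking logs: α·ln(2320/5000) = ln(0.81), so α = -0.210721 / -0.767871 ≈ 0.274.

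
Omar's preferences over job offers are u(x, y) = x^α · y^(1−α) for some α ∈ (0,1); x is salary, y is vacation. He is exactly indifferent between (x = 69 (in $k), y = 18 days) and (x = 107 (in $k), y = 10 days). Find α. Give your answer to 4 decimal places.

Set the two utilities equal: 69^α·18^(1−α) = 107^α·10^(1−α).
(69/107)^α = (10/18)^(1−α); take logs: α·ln(69/107) = (1−α)·ln(10/18), i.e. α·-0.4387223 = (1−α)·-0.5877867.
So α/(1−α) = (-0.5877867)/(-0.4387223) = 1.3397694, and α = 1.3397694/2.3397694 ≈ 0.5726.

α ≈ 0.5726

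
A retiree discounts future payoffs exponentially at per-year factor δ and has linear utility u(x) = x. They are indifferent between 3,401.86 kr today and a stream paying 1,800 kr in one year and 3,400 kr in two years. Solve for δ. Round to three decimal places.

δ ≈ 0.770

Equating present values: 3401.86 = 1800δ + 3400δ².
That is, 3400δ² + 1800δ − 3401.86 = 0, a quadratic in δ.
By the quadratic formula (taking the positive root), δ = (−1800 + √49505296.00) / 6800 ≈ 0.770.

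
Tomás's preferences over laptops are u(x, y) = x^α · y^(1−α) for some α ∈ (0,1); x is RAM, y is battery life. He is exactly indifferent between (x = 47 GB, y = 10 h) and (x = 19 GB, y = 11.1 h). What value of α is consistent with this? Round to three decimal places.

α ≈ 0.103

Indifference: 47^α · 10^(1−α) = 19^α · 11.1^(1−α).
Rearrange to (47/19)^α = (11.1/10)^(1−α) and take logs: α·0.905709 = (1−α)·0.104360.
So α/(1−α) = (0.104360)/(0.905709) = 0.115225, and α = 0.115225/1.115225 ≈ 0.103.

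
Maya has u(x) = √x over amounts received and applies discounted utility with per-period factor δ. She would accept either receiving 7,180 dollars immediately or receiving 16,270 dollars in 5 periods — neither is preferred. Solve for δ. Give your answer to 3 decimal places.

δ ≈ 0.921

Equating discounted utilities: u(7180) = δ^5·u(16270) ⇒ δ^5 = u(7180)/u(16270).
Since u(x) = √x, δ^5 = √(7180/16270) = 0.66431.
Taking the 5th root: δ = 0.66431^(1/5) ≈ 0.921.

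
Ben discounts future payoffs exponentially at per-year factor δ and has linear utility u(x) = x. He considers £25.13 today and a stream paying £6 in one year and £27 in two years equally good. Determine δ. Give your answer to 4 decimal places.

δ ≈ 0.8600

The stream is worth 6δ + 27δ² today, so 6δ + 27δ² = 25.13.
That is, 27δ² + 6δ − 25.13 = 0, a quadratic in δ.
δ = (−6 + √(6² + 4·27·25.13)) / (2·27) = (−6 + √2750.04) / 54 ≈ 0.8600.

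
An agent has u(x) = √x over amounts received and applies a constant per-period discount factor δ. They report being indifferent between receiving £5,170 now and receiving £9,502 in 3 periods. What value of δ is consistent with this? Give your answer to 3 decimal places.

The payoff in 3 periods is discounted by δ^3, so u(5170) = δ^3·u(9502) and δ^3 = u(5170)/u(9502).
Since u(x) = √x, δ^3 = √(5170/9502) = 0.73763.
So δ = 0.73763^(1/3) ≈ 0.904.

δ ≈ 0.904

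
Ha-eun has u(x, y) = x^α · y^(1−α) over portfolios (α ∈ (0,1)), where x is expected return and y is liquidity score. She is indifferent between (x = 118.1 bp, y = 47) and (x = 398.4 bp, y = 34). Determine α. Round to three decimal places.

α ≈ 0.210

Set the two utilities equal: 118.1^α·47^(1−α) = 398.4^α·34^(1−α).
(118.1/398.4)^α = (34/47)^(1−α); take logs: α·ln(118.1/398.4) = (1−α)·ln(34/47), i.e. α·-1.215925 = (1−α)·-0.323787.
So α/(1−α) = (-0.323787)/(-1.215925) = 0.266289, and α = 0.266289/1.266289 ≈ 0.210.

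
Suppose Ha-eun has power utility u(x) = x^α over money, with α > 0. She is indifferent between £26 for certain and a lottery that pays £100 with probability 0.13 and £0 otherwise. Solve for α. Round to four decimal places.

α ≈ 1.5146

Since u(0) = 0, the lottery's EU is 0.13·100^α.
Setting u(26) equal to that: 26^α = 0.13·100^α ⇒ (26/100)^α = 0.13.
Take logs: α = ln 0.13 / ln(26/100) ≈ 1.514558.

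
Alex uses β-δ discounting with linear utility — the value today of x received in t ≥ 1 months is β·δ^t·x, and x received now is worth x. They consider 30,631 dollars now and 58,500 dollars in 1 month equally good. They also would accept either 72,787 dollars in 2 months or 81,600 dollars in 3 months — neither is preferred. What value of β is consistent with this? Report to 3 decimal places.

β ≈ 0.587

From the later pair, β·δ^2·72787 = β·δ^3·81600; dividing through, δ = 72787/81600 = 0.89200.
The first indifference: 30631 = β·δ·58500, so β = 30631/(δ·58500) = 30631/(0.89200·58500) ≈ 0.587.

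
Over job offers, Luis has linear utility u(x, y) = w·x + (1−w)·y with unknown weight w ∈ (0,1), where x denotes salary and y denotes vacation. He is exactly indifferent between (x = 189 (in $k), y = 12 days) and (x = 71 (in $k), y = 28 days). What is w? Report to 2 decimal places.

w = 0.12

u(189,12) = u(71,28) means w·189 + (1−w)·12 = w·71 + (1−w)·28.
Rearranging, 118·w − 16·(1−w) = 0.
So w/(1−w) = 16/118 = 0.1356, giving w = 16/(118+16) = 0.12.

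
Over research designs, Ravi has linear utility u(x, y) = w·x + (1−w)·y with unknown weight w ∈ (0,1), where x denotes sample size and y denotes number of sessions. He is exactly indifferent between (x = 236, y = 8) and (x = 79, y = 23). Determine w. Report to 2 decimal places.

w = 0.09

Indifference: w·236 + (1−w)·8 = w·79 + (1−w)·23.
Rearranging, 157·w − 15·(1−w) = 0.
The marginal rate of substitution is 15/157, so w = 15/(157+15) = 0.09.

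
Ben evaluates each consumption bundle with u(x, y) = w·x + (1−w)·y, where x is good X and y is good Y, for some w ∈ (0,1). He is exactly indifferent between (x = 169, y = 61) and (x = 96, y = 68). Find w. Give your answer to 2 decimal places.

Equating utilities: w·169 + (1−w)·61 = w·96 + (1−w)·68.
Rearranging, 73·w − 7·(1−w) = 0.
So w/(1−w) = 7/73 = 0.0959, giving w = 7/(73+7) = 0.09.

w = 0.09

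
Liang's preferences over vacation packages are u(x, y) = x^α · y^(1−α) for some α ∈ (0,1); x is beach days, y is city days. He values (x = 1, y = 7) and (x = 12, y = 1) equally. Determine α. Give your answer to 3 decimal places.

α ≈ 0.439

Set the two utilities equal: 1^α·7^(1−α) = 12^α·1^(1−α).
(1/12)^α = (1/7)^(1−α); take logs: α·ln(1/12) = (1−α)·ln(1/7), i.e. α·-2.484907 = (1−α)·-1.945910.
So α/(1−α) = (-1.945910)/(-2.484907) = 0.783092, and α = 0.783092/1.783092 ≈ 0.439.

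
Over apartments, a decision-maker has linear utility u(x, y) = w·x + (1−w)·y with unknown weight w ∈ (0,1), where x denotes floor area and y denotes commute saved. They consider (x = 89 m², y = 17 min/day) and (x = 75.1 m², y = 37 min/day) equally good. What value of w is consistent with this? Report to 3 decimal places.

Equating utilities: w·89 + (1−w)·17 = w·75.1 + (1−w)·37.
Collecting terms: w·13.9 = (1−w)·20.
The marginal rate of substitution is 20/13.9, so w = 20/(13.9+20) = 0.590.

w = 0.590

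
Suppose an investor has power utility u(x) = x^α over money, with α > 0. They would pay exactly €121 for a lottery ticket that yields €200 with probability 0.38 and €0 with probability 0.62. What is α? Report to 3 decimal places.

Since u(0) = 0, the lottery's EU is 0.38·200^α.
Setting u(121) equal to that: 121^α = 0.38·200^α ⇒ (121/200)^α = 0.38.
Take logs: α = ln 0.38 / ln(121/200) ≈ 1.92544.

α ≈ 1.925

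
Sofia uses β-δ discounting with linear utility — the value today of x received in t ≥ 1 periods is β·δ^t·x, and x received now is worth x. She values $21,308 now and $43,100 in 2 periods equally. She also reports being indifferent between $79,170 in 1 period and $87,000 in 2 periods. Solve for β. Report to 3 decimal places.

The second indifference involves only future payoffs, so β cancels: β·δ^1·79170 = β·δ^2·87000, giving δ = 79170/87000 = 0.91000.
Now use the now-vs-future pair: 21308 = β·δ^2·43100 gives β = 21308/(0.82810·43100) ≈ 0.597.

β ≈ 0.597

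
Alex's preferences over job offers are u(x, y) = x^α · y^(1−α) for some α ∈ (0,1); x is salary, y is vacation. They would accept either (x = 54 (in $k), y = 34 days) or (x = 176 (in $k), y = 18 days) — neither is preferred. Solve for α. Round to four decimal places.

α ≈ 0.3499

Indifference: 54^α · 34^(1−α) = 176^α · 18^(1−α).
Taking logs: α·ln 54 + (1−α)·ln 34 = α·ln 176 + (1−α)·ln 18, i.e. α·-1.1814999 = (1−α)·-0.6359888.
So α/(1−α) = (-0.6359888)/(-1.1814999) = 0.5382893, and α = 0.5382893/1.5382893 ≈ 0.3499.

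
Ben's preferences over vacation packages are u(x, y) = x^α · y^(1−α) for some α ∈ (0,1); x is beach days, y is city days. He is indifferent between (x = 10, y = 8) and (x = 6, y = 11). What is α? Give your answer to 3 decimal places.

α ≈ 0.384

Indifference: 10^α · 8^(1−α) = 6^α · 11^(1−α).
Taking logs: α·ln 10 + (1−α)·ln 8 = α·ln 6 + (1−α)·ln 11, i.e. α·0.510826 = (1−α)·0.318454.
So α/(1−α) = (0.318454)/(0.510826) = 0.623410, and α = 0.623410/1.623410 ≈ 0.384.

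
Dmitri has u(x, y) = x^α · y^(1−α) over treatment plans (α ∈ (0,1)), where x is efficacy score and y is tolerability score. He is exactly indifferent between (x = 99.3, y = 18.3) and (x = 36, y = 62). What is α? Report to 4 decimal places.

The Cobb–Douglas utilities coincide, so 99.3^α·18.3^(1−α) = 36^α·62^(1−α).
(99.3/36)^α = (62/18.3)^(1−α); take logs: α·ln(99.3/36) = (1−α)·ln(62/18.3), i.e. α·1.0146266 = (1−α)·1.2202333.
With A = 1.0146266 and B = 1.2202333: α·A = (1−α)·B, so α = B/(A+B) = 1.2202333/2.2348599 ≈ 0.5460.

α ≈ 0.5460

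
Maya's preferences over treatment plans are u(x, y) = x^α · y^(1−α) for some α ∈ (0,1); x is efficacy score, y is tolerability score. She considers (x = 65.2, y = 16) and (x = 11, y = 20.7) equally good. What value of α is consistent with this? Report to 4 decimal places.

α ≈ 0.1264

Set the two utilities equal: 65.2^α·16^(1−α) = 11^α·20.7^(1−α).
Taking logs: α·ln 65.2 + (1−α)·ln 16 = α·ln 11 + (1−α)·ln 20.7, i.e. α·1.7795642 = (1−α)·0.2575450.
With A = 1.7795642 and B = 0.2575450: α·A = (1−α)·B, so α = B/(A+B) = 0.2575450/2.0371092 ≈ 0.1264.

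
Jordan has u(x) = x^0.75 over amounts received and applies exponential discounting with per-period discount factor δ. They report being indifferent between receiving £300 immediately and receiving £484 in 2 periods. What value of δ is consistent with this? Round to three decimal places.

Indifference means u(300) = δ^2 · u(484), so δ^2 = u(300)/u(484).
Since u(x) = x^0.75, δ^2 = (300/484)^0.75 = 0.61983^0.75 = 0.69857.
Hence δ = (0.69857)^(1/2) = 0.83580.

δ ≈ 0.836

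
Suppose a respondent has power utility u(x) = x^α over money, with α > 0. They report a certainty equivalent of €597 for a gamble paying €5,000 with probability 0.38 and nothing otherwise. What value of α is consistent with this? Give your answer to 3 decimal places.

α ≈ 0.455

Since u(0) = 0, the lottery's EU is 0.38·5000^α.
Setting u(597) equal to that: 597^α = 0.38·5000^α ⇒ (597/5000)^α = 0.38.
Take logs: α = ln 0.38 / ln(597/5000) ≈ 0.45527.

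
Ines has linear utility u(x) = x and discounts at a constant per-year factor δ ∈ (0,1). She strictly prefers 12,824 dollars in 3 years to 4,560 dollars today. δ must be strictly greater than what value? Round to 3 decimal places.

Comparing present values: 4560 < δ^3·12824.
So δ^3 > 4560/12824 = 0.35558; taking the cube root of both positive sides preserves the inequality.
δ > (4560/12824)^(1/3) ≈ 0.708.

δ > 0.708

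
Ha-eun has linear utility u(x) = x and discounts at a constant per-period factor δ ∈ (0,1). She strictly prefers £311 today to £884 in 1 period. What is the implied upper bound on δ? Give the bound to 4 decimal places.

δ < 0.3518

The preference means 311 > δ·884.
So δ < 311/884 = 0.35181.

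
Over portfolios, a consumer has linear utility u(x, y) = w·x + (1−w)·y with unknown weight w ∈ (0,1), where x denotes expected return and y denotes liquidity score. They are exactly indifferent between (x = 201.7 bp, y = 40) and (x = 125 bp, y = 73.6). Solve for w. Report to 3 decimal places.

w = 0.305

Equating utilities: w·201.7 + (1−w)·40 = w·125 + (1−w)·73.6.
w·(201.7−125) = (1−w)·(73.6−40), i.e. w·76.7 = (1−w)·33.6.
The marginal rate of substitution is 33.6/76.7, so w = 33.6/(76.7+33.6) = 0.305.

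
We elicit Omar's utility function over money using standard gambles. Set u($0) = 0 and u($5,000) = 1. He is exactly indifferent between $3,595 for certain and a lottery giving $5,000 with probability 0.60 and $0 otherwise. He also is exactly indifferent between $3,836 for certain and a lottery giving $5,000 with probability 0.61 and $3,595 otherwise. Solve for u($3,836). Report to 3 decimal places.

From the first indifference, u($3,595) = 0.60·u($5,000) + 0.40·u($0) = 0.60·1 + 0.40·0 = 0.60.
Then u($3,836) = 0.61·u($5,000) + 0.39·u($3,595) = 0.61·1.00 + 0.39·0.60 = 0.8440.

0.844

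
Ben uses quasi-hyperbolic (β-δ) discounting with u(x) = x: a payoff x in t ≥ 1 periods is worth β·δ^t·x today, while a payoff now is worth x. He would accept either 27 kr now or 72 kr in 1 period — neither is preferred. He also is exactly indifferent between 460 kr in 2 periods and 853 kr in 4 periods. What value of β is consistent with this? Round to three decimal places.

β ≈ 0.511

The second indifference involves only future payoffs, so β cancels: β·δ^2·460 = β·δ^4·853, giving δ^2 = 460/853 = 0.53927, so δ = 0.73435.
Substituting δ into 27 = β·δ·72: β = 27/(52.873) ≈ 0.511.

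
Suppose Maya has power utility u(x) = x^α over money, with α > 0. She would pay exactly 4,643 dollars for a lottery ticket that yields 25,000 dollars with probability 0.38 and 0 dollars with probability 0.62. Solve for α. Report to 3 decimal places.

The lottery's expected utility is 0.38·u(25000) + 0.62·u(0) = 0.38·25000^α (since u(0) = 0 for α > 0).
Equating: 4643^α = 0.38·25000^α, i.e. 0.1857^α = 0.38.
Taking logs: α·ln(4643/25000) = ln(0.38), so α = -0.967584 / -1.683515 ≈ 0.575.

α ≈ 0.575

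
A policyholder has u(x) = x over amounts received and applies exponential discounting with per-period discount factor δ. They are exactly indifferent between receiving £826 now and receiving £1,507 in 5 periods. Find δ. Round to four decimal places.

δ ≈ 0.8867

Indifference means u(826) = δ^5 · u(1507), so δ^5 = u(826)/u(1507).
With u(x) = x: δ^5 = 826/1507 = 0.54811.
Taking the 5th root: δ = 0.54811^(1/5) ≈ 0.8867.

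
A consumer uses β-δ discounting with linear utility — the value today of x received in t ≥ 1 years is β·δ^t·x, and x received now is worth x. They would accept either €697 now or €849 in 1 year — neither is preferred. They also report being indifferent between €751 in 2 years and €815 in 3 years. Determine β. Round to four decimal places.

From the later pair, β·δ^2·751 = β·δ^3·815; dividing through, δ = 751/815 = 0.92147.
Now use the now-vs-future pair: 697 = β·δ·849 gives β = 697/(0.92147·849) ≈ 0.8909.

β ≈ 0.8909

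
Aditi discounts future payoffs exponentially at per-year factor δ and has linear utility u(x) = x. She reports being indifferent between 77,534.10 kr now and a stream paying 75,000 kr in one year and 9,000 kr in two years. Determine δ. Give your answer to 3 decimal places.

δ ≈ 0.930

Present value of the stream is 75000·δ + 9000·δ². Indifference gives 75000δ + 9000δ² = 77534.10.
That is, 9000δ² + 75000δ − 77534.10 = 0, a quadratic in δ.
By the quadratic formula (taking the positive root), δ = (−75000 + √8416227600.00) / 18000 ≈ 0.930.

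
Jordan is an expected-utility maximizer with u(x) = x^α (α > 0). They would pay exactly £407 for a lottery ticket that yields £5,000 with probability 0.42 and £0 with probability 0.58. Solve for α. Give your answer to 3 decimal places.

Since u(0) = 0, the lottery's EU is 0.42·5000^α.
Indifference: 407^α = 0.42·5000^α, so (407/5000)^α = 0.42.
α = ln(0.42) / ln(407/5000) = -0.867501/-2.508380 ≈ 0.346.

α ≈ 0.346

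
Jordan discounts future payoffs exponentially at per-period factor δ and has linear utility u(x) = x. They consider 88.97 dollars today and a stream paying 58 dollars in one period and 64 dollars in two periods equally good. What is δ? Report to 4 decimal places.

δ ≈ 0.8100

Present value of the stream is 58·δ + 64·δ². Indifference gives 58δ + 64δ² = 88.97.
That is, 64δ² + 58δ − 88.97 = 0, a quadratic in δ.
The positive root is δ = [−58 + √(58² + 4·64·88.97)] / (2·64) = (−58 + 161.680)/128 ≈ 0.8100.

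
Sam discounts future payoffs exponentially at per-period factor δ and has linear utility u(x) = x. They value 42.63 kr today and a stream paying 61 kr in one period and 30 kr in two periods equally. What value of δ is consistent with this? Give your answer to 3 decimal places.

δ ≈ 0.550

Equating present values: 42.63 = 61δ + 30δ².
That is, 30δ² + 61δ − 42.63 = 0, a quadratic in δ.
By the quadratic formula (taking the positive root), δ = (−61 + √8836.60) / 60 ≈ 0.550.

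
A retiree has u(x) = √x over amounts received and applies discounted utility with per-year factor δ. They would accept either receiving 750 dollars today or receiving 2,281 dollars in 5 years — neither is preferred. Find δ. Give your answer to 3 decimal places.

The payoff in 5 years is discounted by δ^5, so u(750) = δ^5·u(2281) and δ^5 = u(750)/u(2281).
With u(x) = √x: δ^5 = √750/√2281 = √(750/2281) = 0.57341.
Hence δ = (0.57341)^(1/5) = 0.89473.

δ ≈ 0.895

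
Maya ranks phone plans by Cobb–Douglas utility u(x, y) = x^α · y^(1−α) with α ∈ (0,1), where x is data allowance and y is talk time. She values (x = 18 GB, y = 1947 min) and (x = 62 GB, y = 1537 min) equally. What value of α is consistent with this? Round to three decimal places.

α ≈ 0.161

Indifference: 18^α · 1947^(1−α) = 62^α · 1537^(1−α).
Rearrange to (18/62)^α = (1537/1947)^(1−α) and take logs: α·-1.236763 = (1−α)·-0.236457.
Thus α·(-1.473220) = -0.236457, so α = -0.236457/-1.473220 ≈ 0.161.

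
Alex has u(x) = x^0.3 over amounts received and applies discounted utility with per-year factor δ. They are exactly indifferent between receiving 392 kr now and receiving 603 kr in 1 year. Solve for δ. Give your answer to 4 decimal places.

Indifference means u(392) = δ · u(603), so δ = u(392)/u(603).
Since u(x) = x^0.3, δ = (392/603)^0.3 = 0.65008^0.3 = 0.87880.

δ ≈ 0.8788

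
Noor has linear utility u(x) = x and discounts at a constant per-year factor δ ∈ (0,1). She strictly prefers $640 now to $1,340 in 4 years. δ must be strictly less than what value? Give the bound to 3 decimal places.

Under u(x) = x this choice says 640 > δ^4·1340.
So δ^4 < 640/1340 = 0.47761; taking the 4th root of both positive sides preserves the inequality.
δ < 0.47761^(1/4) = 0.831.

δ < 0.831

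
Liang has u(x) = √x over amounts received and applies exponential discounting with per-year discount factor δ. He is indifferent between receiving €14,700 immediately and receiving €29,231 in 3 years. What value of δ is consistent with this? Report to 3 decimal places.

Indifference means u(14700) = δ^3 · u(29231), so δ^3 = u(14700)/u(29231).
Since u(x) = √x, δ^3 = √(14700/29231) = 0.70915.
Hence δ = (0.70915)^(1/3) = 0.89176.

δ ≈ 0.892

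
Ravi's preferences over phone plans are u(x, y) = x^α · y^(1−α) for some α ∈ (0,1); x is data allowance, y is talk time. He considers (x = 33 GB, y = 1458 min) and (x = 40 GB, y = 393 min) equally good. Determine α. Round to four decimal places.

α ≈ 0.8720

Indifference: 33^α · 1458^(1−α) = 40^α · 393^(1−α).
(33/40)^α = (393/1458)^(1−α); take logs: α·ln(33/40) = (1−α)·ln(393/1458), i.e. α·-0.1923719 = (1−α)·-1.3110113.
So α/(1−α) = (-1.3110113)/(-0.1923719) = 6.8149834, and α = 6.8149834/7.8149834 ≈ 0.8720.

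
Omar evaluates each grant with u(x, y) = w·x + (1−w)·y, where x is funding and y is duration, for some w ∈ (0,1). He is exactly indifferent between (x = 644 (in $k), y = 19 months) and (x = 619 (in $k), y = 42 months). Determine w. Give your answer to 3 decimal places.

Indifference: w·644 + (1−w)·19 = w·619 + (1−w)·42.
w·(644−619) = (1−w)·(42−19), i.e. w·25 = (1−w)·23.
The marginal rate of substitution is 23/25, so w = 23/(25+23) = 0.479.

w = 0.479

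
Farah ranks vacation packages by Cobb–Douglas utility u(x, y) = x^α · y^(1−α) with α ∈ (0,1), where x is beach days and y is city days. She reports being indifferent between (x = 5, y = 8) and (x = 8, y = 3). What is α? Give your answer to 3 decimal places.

Set the two utilities equal: 5^α·8^(1−α) = 8^α·3^(1−α).
Taking logs: α·ln 5 + (1−α)·ln 8 = α·ln 8 + (1−α)·ln 3, i.e. α·-0.470004 = (1−α)·-0.980829.
So α/(1−α) = (-0.980829)/(-0.470004) = 2.086852, and α = 2.086852/3.086852 ≈ 0.676.

α ≈ 0.676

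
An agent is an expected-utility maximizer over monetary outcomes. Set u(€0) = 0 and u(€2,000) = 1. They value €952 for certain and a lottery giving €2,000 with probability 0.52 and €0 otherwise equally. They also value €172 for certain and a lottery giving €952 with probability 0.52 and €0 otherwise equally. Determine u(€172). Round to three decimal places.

0.270

First, u(€952) = 0.52·u(€2,000) + 0.48·u(€0) = 0.52.
The second indifference gives u(€172) = 0.52·u(€952) + 0.48·u(€0) = 0.52·0.52 + 0.48·0.00 = 0.2704.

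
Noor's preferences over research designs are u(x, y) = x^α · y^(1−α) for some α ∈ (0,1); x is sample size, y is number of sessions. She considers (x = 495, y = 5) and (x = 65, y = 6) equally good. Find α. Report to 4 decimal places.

α ≈ 0.0824

The Cobb–Douglas utilities coincide, so 495^α·5^(1−α) = 65^α·6^(1−α).
(495/65)^α = (6/5)^(1−α); take logs: α·ln(495/65) = (1−α)·ln(6/5), i.e. α·2.0301705 = (1−α)·0.1823216.
Thus α·(2.2124921) = 0.1823216, so α = 0.1823216/2.2124921 ≈ 0.0824.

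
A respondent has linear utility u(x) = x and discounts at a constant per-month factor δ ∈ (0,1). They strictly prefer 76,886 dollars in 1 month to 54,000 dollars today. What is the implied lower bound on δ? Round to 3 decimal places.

δ > 0.702

Under u(x) = x this choice says 54000 < δ·76886.
Dividing through by 76886 gives δ > 0.70234.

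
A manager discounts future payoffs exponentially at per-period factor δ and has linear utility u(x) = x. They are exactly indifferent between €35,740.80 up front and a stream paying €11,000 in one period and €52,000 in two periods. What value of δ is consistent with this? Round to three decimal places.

δ ≈ 0.730

The stream is worth 11000δ + 52000δ² today, so 11000δ + 52000δ² = 35740.80.
So 52000δ² + 11000δ − 35740.80 = 0.
δ = (−11000 + √(11000² + 4·52000·35740.80)) / (2·52000) = (−11000 + √7555086400.00) / 104000 ≈ 0.730.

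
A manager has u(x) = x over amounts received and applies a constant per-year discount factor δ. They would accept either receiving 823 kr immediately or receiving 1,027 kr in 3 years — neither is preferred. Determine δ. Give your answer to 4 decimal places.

Indifference means u(823) = δ^3 · u(1027), so δ^3 = u(823)/u(1027).
With u(x) = x: δ^3 = 823/1027 = 0.80136.
So δ = 0.80136^(1/3) ≈ 0.9288.

δ ≈ 0.9288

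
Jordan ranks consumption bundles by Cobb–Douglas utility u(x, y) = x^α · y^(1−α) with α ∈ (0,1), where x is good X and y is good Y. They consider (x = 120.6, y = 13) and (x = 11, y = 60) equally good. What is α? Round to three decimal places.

α ≈ 0.390

The Cobb–Douglas utilities coincide, so 120.6^α·13^(1−α) = 11^α·60^(1−α).
Rearrange to (120.6/11)^α = (60/13)^(1−α) and take logs: α·2.394584 = (1−α)·1.529395.
So α/(1−α) = (1.529395)/(2.394584) = 0.638689, and α = 0.638689/1.638689 ≈ 0.390.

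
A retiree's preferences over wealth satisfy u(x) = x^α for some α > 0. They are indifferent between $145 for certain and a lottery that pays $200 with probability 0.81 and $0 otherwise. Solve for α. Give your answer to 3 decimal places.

α ≈ 0.655

Since u(0) = 0, the lottery's EU is 0.81·200^α.
Equating: 145^α = 0.81·200^α, i.e. 0.7250^α = 0.81.
Take logs: α = ln 0.81 / ln(145/200) ≈ 0.65526.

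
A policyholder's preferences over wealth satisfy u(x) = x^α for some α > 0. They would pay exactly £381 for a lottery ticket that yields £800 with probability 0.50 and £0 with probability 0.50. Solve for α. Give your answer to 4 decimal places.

α ≈ 0.9344

Since u(0) = 0, the lottery's EU is 0.50·800^α.
Indifference: 381^α = 0.50·800^α, so (381/800)^α = 0.50.
Take logs: α = ln 0.50 / ln(381/800) ≈ 0.934397.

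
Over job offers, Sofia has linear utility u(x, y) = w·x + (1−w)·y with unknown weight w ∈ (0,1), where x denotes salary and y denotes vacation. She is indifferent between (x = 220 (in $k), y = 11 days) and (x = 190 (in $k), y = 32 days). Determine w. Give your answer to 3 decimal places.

u(220,11) = u(190,32) means w·220 + (1−w)·11 = w·190 + (1−w)·32.
w·(220−190) = (1−w)·(32−11), i.e. w·30 = (1−w)·21.
The marginal rate of substitution is 21/30, so w = 21/(30+21) = 0.412.

w = 0.412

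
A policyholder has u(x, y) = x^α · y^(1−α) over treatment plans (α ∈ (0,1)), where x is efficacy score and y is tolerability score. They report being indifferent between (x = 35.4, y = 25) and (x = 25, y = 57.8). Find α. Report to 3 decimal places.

α ≈ 0.707

Indifference: 35.4^α · 25^(1−α) = 25^α · 57.8^(1−α).
Taking logs: α·ln 35.4 + (1−α)·ln 25 = α·ln 25 + (1−α)·ln 57.8, i.e. α·0.347836 = (1−α)·0.838113.
With A = 0.347836 and B = 0.838113: α·A = (1−α)·B, so α = B/(A+B) = 0.838113/1.185949 ≈ 0.707.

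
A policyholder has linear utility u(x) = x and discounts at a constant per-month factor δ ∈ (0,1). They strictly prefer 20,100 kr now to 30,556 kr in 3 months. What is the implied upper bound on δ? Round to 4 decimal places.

δ < 0.8697

Under u(x) = x this choice says 20100 > δ^3·30556.
So δ^3 < 20100/30556 = 0.65781; taking the cube root of both positive sides preserves the inequality.
δ < 0.65781^(1/3) = 0.8697.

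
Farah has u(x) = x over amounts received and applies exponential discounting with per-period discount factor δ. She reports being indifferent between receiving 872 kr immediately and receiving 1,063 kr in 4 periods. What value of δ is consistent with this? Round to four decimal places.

δ ≈ 0.9517

Equating discounted utilities: u(872) = δ^4·u(1063) ⇒ δ^4 = u(872)/u(1063).
With u(x) = x: δ^4 = 872/1063 = 0.82032.
Hence δ = (0.82032)^(1/4) = 0.951691.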